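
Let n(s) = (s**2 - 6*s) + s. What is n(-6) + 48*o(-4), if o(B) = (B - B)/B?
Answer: 66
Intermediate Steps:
o(B) = 0 (o(B) = 0/B = 0)
n(s) = s**2 - 5*s
n(-6) + 48*o(-4) = -6*(-5 - 6) + 48*0 = -6*(-11) + 0 = 66 + 0 = 66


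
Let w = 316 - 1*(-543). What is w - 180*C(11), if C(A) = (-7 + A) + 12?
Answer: -2021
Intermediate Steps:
C(A) = 5 + A
w = 859 (w = 316 + 543 = 859)
w - 180*C(11) = 859 - 180*(5 + 11) = 859 - 180*16 = 859 - 2880 = -2021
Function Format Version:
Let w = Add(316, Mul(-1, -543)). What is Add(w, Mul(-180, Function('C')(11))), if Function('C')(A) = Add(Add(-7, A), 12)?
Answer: -2021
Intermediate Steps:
Function('C')(A) = Add(5, A)
w = 859 (w = Add(316, 543) = 859)
Add(w, Mul(-180, Function('C')(11))) = Add(859, Mul(-180, Add(5, 11))) = Add(859, Mul(-180, 16)) = Add(859, -2880) = -2021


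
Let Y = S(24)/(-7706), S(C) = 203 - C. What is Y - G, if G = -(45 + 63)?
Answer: 832069/7706 ≈ 107.98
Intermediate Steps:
G = -108 (G = -1*108 = -108)
Y = -179/7706 (Y = (203 - 1*24)/(-7706) = (203 - 24)*(-1/7706) = 179*(-1/7706) = -179/7706 ≈ -0.023229)
Y - G = -179/7706 - 1*(-108) = -179/7706 + 108 = 832069/7706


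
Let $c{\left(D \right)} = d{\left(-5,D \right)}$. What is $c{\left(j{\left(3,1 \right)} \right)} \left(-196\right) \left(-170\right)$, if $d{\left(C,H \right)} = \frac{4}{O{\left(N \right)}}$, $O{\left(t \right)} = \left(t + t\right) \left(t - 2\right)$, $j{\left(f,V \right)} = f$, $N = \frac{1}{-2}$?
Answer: $53312$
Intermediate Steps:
$N = - \frac{1}{2} \approx -0.5$
$O{\left(t \right)} = 2 t \left(-2 + t\right)$
$d{\left(C,H \right)} = \frac{8}{5}$ ($d{\left(C,H \right)} = \frac{4}{2 \left(- \frac{1}{2}\right) \left(-2 - \frac{1}{2}\right)} = \frac{4}{2 \left(- \frac{1}{2}\right) \left(- \frac{5}{2}\right)} = \frac{4}{\frac{5}{2}} = 4 \cdot \frac{2}{5} = \frac{8}{5}$)
$c{\left(D \right)} = \frac{8}{5}$
$c{\left(j{\left(3,1 \right)} \right)} \left(-196\right) \left(-170\right) = \frac{8}{5} \left(-196\right) \left(-170\right) = \left(- \frac{1568}{5}\right) \left(-170\right) = 53312$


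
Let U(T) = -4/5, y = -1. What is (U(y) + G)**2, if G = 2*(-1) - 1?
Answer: 361/25 ≈ 14.440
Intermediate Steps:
U(T) = -4/5 (U(T) = -4*1/5 = -4/5)
G = -3 (G = -2 - 1 = -3)
(U(y) + G)**2 = (-4/5 - 3)**2 = (-19/5)**2 = 361/25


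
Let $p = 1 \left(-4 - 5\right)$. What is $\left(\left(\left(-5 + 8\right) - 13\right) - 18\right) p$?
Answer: $252$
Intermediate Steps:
$p = -9$ ($p = 1 \left(-4 - 5\right) = 1 \left(-9\right) = -9$)
$\left(\left(\left(-5 + 8\right) - 13\right) - 18\right) p = \left(\left(\left(-5 + 8\right) - 13\right) - 18\right) \left(-9\right) = \left(\left(3 - 13\right) - 18\right) \left(-9\right) = \left(-10 - 18\right) \left(-9\right) = \left(-28\right) \left(-9\right) = 252$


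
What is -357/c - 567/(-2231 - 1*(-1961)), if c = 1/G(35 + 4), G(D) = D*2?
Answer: -278439/10 ≈ -27844.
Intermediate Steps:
G(D) = 2*D
c = 1/78 (c = 1/(2*(35 + 4)) = 1/(2*39) = 1/78 ≈ 0.012821)
-357/c - 567/(-2231 - 1*(-1961)) = -357/1/78 - 567/(-2231 - 1*(-1961)) = -357*78 - 567/(-2231 + 1961) = -27846 - 567/(-270) = -27846 - 567*(-1/270) = -27846 + 21/10 = -278439/10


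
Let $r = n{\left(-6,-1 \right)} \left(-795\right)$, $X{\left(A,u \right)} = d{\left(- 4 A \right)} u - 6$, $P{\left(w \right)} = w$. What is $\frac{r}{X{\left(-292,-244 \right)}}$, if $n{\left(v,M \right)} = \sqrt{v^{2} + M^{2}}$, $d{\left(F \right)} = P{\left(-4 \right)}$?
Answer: $- \frac{159 \sqrt{37}}{194} \approx -4.9854$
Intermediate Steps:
$d{\left(F \right)} = -4$
$n{\left(v,M \right)} = \sqrt{M^{2} + v^{2}}$
$X{\left(A,u \right)} = -6 - 4 u$ ($X{\left(A,u \right)} = - 4 u - 6 = -6 - 4 u$)
$r = - 795 \sqrt{37}$ ($r = \sqrt{\left(-1\right)^{2} + \left(-6\right)^{2}} \left(-795\right) = \sqrt{1 + 36} \left(-795\right) = \sqrt{37} \left(-795\right) = - 795 \sqrt{37} \approx -4835.8$)
$\frac{r}{X{\left(-292,-244 \right)}} = \frac{\left(-795\right) \sqrt{37}}{-6 - -976} = \frac{\left(-795\right) \sqrt{37}}{-6 + 976} = \frac{\left(-795\right) \sqrt{37}}{970} = - 795 \sqrt{37} \cdot \frac{1}{970} = - \frac{159 \sqrt{37}}{194}$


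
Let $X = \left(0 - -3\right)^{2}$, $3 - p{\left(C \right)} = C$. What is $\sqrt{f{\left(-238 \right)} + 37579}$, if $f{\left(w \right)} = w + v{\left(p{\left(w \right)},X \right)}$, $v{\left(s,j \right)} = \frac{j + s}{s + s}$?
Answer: $\frac{\sqrt{2168832746}}{241} \approx 193.24$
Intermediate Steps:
$p{\left(C \right)} = 3 - C$
$X = 9$ ($X = \left(0 + 3\right)^{2} = 3^{2} = 9$)
$v{\left(s,j \right)} = \frac{j + s}{2 s}$
$f{\left(w \right)} = w + \frac{12 - w}{2 \left(3 - w\right)}$ ($f{\left(w \right)} = w + \frac{9 - \left(-3 + w\right)}{2 \left(3 - w\right)} = w + \frac{12 - w}{2 \left(3 - w\right)}$)
$\sqrt{f{\left(-238 \right)} + 37579} = \sqrt{\frac{-6 + \frac{1}{2} \left(-238\right) - 238 \left(-3 - 238\right)}{-3 - 238} + 37579} = \sqrt{\frac{-6 - 119 - -57358}{-241} + 37579} = \sqrt{- \frac{-6 - 119 + 57358}{241} + 37579} = \sqrt{\left(- \frac{1}{241}\right) 57233 + 37579} = \sqrt{- \frac{57233}{241} + 37579} = \sqrt{\frac{8999306}{241}} = \frac{\sqrt{2168832746}}{241}$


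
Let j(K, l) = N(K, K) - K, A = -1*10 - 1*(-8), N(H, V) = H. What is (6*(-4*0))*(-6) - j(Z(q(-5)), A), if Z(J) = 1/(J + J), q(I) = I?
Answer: 0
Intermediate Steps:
A = -2 (A = -10 + 8 = -2)
Z(J) = 1/(2*J)
j(K, l) = 0 (j(K, l) = K - K = 0)
(6*(-4*0))*(-6) - j(Z(q(-5)), A) = (6*(-4*0))*(-6) - 1*0 = (6*0)*(-6) + 0 = 0*(-6) + 0 = 0 + 0 = 0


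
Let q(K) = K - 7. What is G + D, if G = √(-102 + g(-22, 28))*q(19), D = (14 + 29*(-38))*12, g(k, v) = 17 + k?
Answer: -13056 + 12*I*√107 ≈ -13056.0 + 124.13*I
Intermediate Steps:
q(K) = -7 + K
D = -13056 (D = (14 - 1102)*12 = -1088*12 = -13056)
G = 12*I*√107 (G = √(-102 + (17 - 22))*(-7 + 19) = √(-102 - 5)*12 = √(-107)*12 = (I*√107)*12 = 12*I*√107 ≈ 124.13*I)
G + D = 12*I*√107 - 13056 = -13056 + 12*I*√107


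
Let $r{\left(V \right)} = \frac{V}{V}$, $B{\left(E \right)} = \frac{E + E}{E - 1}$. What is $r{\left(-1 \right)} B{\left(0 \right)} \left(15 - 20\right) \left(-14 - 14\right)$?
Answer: $0$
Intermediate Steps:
$B{\left(E \right)} = \frac{2 E}{-1 + E}$
$r{\left(V \right)} = 1$
$r{\left(-1 \right)} B{\left(0 \right)} \left(15 - 20\right) \left(-14 - 14\right) = 1 \cdot 2 \cdot 0 \frac{1}{-1 + 0} \left(15 - 20\right) \left(-14 - 14\right) = 1 \cdot 2 \cdot 0 \frac{1}{-1} \left(\left(-5\right) \left(-28\right)\right) = 1 \cdot 2 \cdot 0 \left(-1\right) 140 = 1 \cdot 0 \cdot 140 = 0 \cdot 140 = 0$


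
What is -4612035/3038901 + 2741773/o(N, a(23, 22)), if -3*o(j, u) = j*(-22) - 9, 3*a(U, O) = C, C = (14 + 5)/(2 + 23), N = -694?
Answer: -8355435058828/15456863453 ≈ -540.56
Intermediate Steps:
C = 19/25 ≈ 0.76000
a(U, O) = 19/75 (a(U, O) = (1/3)*(19/25) = 19/75)
o(j, u) = 3 + 22*j/3 (o(j, u) = -(j*(-22) - 9)/3 = -(-22*j - 9)/3 = -(-9 - 22*j)/3 = 3 + 22*j/3)
-4612035/3038901 + 2741773/o(N, a(23, 22)) = -4612035/3038901 + 2741773/(3 + (22/3)*(-694)) = -4612035*1/3038901 + 2741773/(3 - 15268/3) = -1537345/1012967 + 2741773/(-15259/3) = -1537345/1012967 + 2741773*(-3/15259) = -1537345/1012967 - 8225319/15259 = -8355435058828/15456863453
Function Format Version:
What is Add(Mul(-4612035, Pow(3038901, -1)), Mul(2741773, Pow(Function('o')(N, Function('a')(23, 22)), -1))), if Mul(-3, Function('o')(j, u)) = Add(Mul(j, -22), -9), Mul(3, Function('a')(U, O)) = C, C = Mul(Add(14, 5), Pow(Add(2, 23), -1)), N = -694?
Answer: Rational(-8355435058828, 15456863453) ≈ -540.56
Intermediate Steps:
C = Rational(19, 25) (C = Mul(19, Pow(25, -1)) = Mul(19, Rational(1, 25)) = Rational(19, 25) ≈ 0.76000)
Function('a')(U, O) = Rational(19, 75) (Function('a')(U, O) = Mul(Rational(1, 3), Rational(19, 25)) = Rational(19, 75))
Function('o')(j, u) = Add(3, Mul(Rational(22, 3), j)) (Function('o')(j, u) = Mul(Rational(-1, 3), Add(Mul(j, -22), -9)) = Mul(Rational(-1, 3), Add(Mul(-22, j), -9)) = Mul(Rational(-1, 3), Add(-9, Mul(-22, j))) = Add(3, Mul(Rational(22, 3), j)))
Add(Mul(-4612035, Pow(3038901, -1)), Mul(2741773, Pow(Function('o')(N, Function('a')(23, 22)), -1))) = Add(Mul(-4612035, Pow(3038901, -1)), Mul(2741773, Pow(Add(3, Mul(Rational(22, 3), -694)), -1))) = Add(Mul(-4612035, Rational(1, 3038901)), Mul(2741773, Pow(Add(3, Rational(-15268, 3)), -1))) = Add(Rational(-1537345, 1012967), Mul(2741773, Pow(Rational(-15259, 3), -1))) = Add(Rational(-1537345, 1012967), Mul(2741773, Rational(-3, 15259))) = Add(Rational(-1537345, 1012967), Rational(-8225319, 15259)) = Rational(-8355435058828, 15456863453)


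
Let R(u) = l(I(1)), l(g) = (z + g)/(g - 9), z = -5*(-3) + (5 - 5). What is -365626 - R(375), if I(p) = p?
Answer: -365624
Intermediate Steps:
z = 15 (z = 15 + 0 = 15)
l(g) = (15 + g)/(-9 + g) (l(g) = (15 + g)/(g - 9) = (15 + g)/(-9 + g))
R(u) = -2 (R(u) = (15 + 1)/(-9 + 1) = 16/(-8) = -1/8*16 = -2)
-365626 - R(375) = -365626 - 1*(-2) = -365626 + 2 = -365624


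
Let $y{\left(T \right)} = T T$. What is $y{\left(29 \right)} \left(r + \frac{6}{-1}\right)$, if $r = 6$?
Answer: $0$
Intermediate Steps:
$y{\left(T \right)} = T^{2}$
$y{\left(29 \right)} \left(r + \frac{6}{-1}\right) = 29^{2} \left(6 + \frac{6}{-1}\right) = 841 \left(6 + 6 \left(-1\right)\right) = 841 \left(6 - 6\right) = 841 \cdot 0 = 0$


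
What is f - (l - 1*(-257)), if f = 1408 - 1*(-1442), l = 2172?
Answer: 421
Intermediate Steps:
f = 2850 (f = 1408 + 1442 = 2850)
f - (l - 1*(-257)) = 2850 - (2172 - 1*(-257)) = 2850 - (2172 + 257) = 2850 - 1*2429 = 2850 - 2429 = 421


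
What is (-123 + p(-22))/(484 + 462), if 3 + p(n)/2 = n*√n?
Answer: -3/22 - 2*I*√22/43 ≈ -0.13636 - 0.21816*I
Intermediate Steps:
p(n) = -6 + 2*n^(3/2) (p(n) = -6 + 2*(n*√n) = -6 + 2*n^(3/2))
(-123 + p(-22))/(484 + 462) = (-123 + (-6 + 2*(-22)^(3/2)))/(484 + 462) = (-123 + (-6 + 2*(-22*I*√22)))/946 = (-123 + (-6 - 44*I*√22))*(1/946) = (-129 - 44*I*√22)*(1/946) = -3/22 - 2*I*√22/43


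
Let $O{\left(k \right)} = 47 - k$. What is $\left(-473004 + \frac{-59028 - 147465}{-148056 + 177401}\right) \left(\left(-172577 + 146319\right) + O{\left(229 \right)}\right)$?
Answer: $\frac{73400130920424}{5869} \approx 1.2506 \cdot 10^{10}$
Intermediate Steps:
$\left(-473004 + \frac{-59028 - 147465}{-148056 + 177401}\right) \left(\left(-172577 + 146319\right) + O{\left(229 \right)}\right) = \left(-473004 + \frac{-59028 - 147465}{-148056 + 177401}\right) \left(\left(-172577 + 146319\right) + \left(47 - 229\right)\right) = \left(-473004 - \frac{206493}{29345}\right) \left(-26258 + \left(47 - 229\right)\right) = \left(-473004 - \frac{206493}{29345}\right) \left(-26258 - 182\right) = \left(-473004 - \frac{206493}{29345}\right) \left(-26440\right) = \left(- \frac{13880508873}{29345}\right) \left(-26440\right) = \frac{73400130920424}{5869}$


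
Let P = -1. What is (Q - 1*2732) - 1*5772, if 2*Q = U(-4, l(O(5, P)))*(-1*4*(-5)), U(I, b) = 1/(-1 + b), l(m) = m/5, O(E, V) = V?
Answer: -25537/3 ≈ -8512.3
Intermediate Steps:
l(m) = m/5 (l(m) = m*(⅕) = m/5)
Q = -25/3 (Q = ((-1*4*(-5))/(-1 + (⅕)*(-1)))/2 = ((-4*(-5))/(-1 - ⅕))/2 = (20/(-6/5))/2 = (-⅚*20)/2 = (½)*(-50/3) = -25/3 ≈ -8.3333)
(Q - 1*2732) - 1*5772 = (-25/3 - 1*2732) - 1*5772 = (-25/3 - 2732) - 5772 = -8221/3 - 5772 = -25537/3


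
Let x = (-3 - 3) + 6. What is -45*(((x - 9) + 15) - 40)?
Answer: 1530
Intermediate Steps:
x = 0 (x = -6 + 6 = 0)
-45*(((x - 9) + 15) - 40) = -45*(((0 - 9) + 15) - 40) = -45*((-9 + 15) - 40) = -45*(6 - 40) = -45*(-34) = 1530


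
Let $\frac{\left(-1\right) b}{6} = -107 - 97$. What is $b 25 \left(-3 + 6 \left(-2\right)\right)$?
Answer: $-459000$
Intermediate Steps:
$b = 1224$ ($b = - 6 \left(-107 - 97\right) = \left(-6\right) \left(-204\right) = 1224$)
$b 25 \left(-3 + 6 \left(-2\right)\right) = 1224 \cdot 25 \left(-3 + 6 \left(-2\right)\right) = 1224 \cdot 25 \left(-3 - 12\right) = 1224 \cdot 25 \left(-15\right) = 1224 \left(-375\right) = -459000$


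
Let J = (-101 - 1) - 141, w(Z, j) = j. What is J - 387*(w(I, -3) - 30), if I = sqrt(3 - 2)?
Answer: 12528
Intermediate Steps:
I = 1 (I = sqrt(1) = 1)
J = -243 (J = -102 - 141 = -243)
J - 387*(w(I, -3) - 30) = -243 - 387*(-3 - 30) = -243 - 387*(-33) = -243 + 12771 = 12528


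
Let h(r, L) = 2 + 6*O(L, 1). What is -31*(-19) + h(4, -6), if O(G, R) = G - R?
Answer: 549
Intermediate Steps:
h(r, L) = -4 + 6*L (h(r, L) = 2 + 6*(L - 1*1) = 2 + 6*(L - 1) = 2 + 6*(-1 + L) = 2 + (-6 + 6*L) = -4 + 6*L)
-31*(-19) + h(4, -6) = -31*(-19) + (-4 + 6*(-6)) = 589 + (-4 - 36) = 589 - 40 = 549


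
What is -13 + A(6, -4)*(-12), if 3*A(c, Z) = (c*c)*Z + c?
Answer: 539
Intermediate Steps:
A(c, Z) = c/3 + Z*c²/3 (A(c, Z) = ((c*c)*Z + c)/3 = (c²*Z + c)/3 = (Z*c² + c)/3 = (c + Z*c²)/3 = c/3 + Z*c²/3)
-13 + A(6, -4)*(-12) = -13 + ((⅓)*6*(1 - 4*6))*(-12) = -13 + ((⅓)*6*(1 - 24))*(-12) = -13 + ((⅓)*6*(-23))*(-12) = -13 - 46*(-12) = -13 + 552 = 539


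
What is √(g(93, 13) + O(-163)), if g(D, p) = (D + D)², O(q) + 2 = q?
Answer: √34431 ≈ 185.56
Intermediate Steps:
O(q) = -2 + q
g(D, p) = 4*D² (g(D, p) = (2*D)² = 4*D²)
√(g(93, 13) + O(-163)) = √(4*93² + (-2 - 163)) = √(4*8649 - 165) = √(34596 - 165) = √34431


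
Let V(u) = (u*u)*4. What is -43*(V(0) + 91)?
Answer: -3913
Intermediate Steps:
V(u) = 4*u² (V(u) = u²*4 = 4*u²)
-43*(V(0) + 91) = -43*(4*0² + 91) = -43*(4*0 + 91) = -43*(0 + 91) = -43*91 = -3913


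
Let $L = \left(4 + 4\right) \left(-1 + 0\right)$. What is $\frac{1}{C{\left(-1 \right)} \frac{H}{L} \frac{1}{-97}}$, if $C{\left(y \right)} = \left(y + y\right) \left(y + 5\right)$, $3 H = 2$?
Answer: $- \frac{291}{2} \approx -145.5$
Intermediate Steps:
$H = \frac{2}{3}$ ($H = \frac{1}{3} \cdot 2 = \frac{2}{3} \approx 0.66667$)
$L = -8$ ($L = 8 \left(-1\right) = -8$)
$C{\left(y \right)} = 2 y \left(5 + y\right)$
$\frac{1}{C{\left(-1 \right)} \frac{H}{L} \frac{1}{-97}} = \frac{1}{2 \left(-1\right) \left(5 - 1\right) \frac{2}{3 \left(-8\right)} \frac{1}{-97}} = \frac{1}{2 \left(-1\right) 4 \cdot \frac{2}{3} \left(- \frac{1}{8}\right) \left(- \frac{1}{97}\right)} = \frac{1}{\left(-8\right) \left(- \frac{1}{12}\right) \left(- \frac{1}{97}\right)} = \frac{1}{\frac{2}{3} \left(- \frac{1}{97}\right)} = \frac{1}{- \frac{2}{291}} = - \frac{291}{2}$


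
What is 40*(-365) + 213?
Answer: -14387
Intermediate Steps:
40*(-365) + 213 = -14600 + 213 = -14387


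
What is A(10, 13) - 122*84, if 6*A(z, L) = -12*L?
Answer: -10274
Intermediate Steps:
A(z, L) = -2*L (A(z, L) = (-12*L)/6 = -2*L)
A(10, 13) - 122*84 = -2*13 - 122*84 = -26 - 10248 = -10274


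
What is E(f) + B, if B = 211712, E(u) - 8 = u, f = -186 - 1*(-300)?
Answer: 211834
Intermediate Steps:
f = 114 (f = -186 + 300 = 114)
E(u) = 8 + u
E(f) + B = (8 + 114) + 211712 = 122 + 211712 = 211834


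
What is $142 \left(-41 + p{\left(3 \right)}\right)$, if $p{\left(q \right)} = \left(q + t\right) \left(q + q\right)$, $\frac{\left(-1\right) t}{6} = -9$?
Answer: $42742$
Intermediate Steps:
$t = 54$ ($t = \left(-6\right) \left(-9\right) = 54$)
$p{\left(q \right)} = 2 q \left(54 + q\right)$ ($p{\left(q \right)} = \left(q + 54\right) \left(q + q\right) = \left(54 + q\right) 2 q = 2 q \left(54 + q\right)$)
$142 \left(-41 + p{\left(3 \right)}\right) = 142 \left(-41 + 2 \cdot 3 \left(54 + 3\right)\right) = 142 \left(-41 + 2 \cdot 3 \cdot 57\right) = 142 \left(-41 + 342\right) = 142 \cdot 301 = 42742$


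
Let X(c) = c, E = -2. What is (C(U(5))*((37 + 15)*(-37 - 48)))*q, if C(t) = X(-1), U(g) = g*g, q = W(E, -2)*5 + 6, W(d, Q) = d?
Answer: -17680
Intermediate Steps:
q = -4 (q = -2*5 + 6 = -10 + 6 = -4)
U(g) = g**2
C(t) = -1
(C(U(5))*((37 + 15)*(-37 - 48)))*q = -(37 + 15)*(-37 - 48)*(-4) = -52*(-85)*(-4) = -1*(-4420)*(-4) = 4420*(-4) = -17680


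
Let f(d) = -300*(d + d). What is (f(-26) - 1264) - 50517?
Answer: -36181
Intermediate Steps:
f(d) = -600*d
(f(-26) - 1264) - 50517 = (-600*(-26) - 1264) - 50517 = (15600 - 1264) - 50517 = 14336 - 50517 = -36181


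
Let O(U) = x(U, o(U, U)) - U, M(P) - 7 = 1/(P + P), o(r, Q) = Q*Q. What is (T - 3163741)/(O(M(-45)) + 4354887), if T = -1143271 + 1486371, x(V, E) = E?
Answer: -22847192100/35274923731 ≈ -0.64769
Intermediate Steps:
o(r, Q) = Q**2
M(P) = 7 + 1/(2*P) (M(P) = 7 + 1/(P + P) = 7 + 1/(2*P))
T = 343100
O(U) = U**2 - U
(T - 3163741)/(O(M(-45)) + 4354887) = (343100 - 3163741)/((7 + (1/2)/(-45))*(-1 + (7 + (1/2)/(-45))) + 4354887) = -2820641/((7 + (1/2)*(-1/45))*(-1 + (7 + (1/2)*(-1/45))) + 4354887) = -2820641/((7 - 1/90)*(-1 + (7 - 1/90)) + 4354887) = -2820641/(629*(-1 + 629/90)/90 + 4354887) = -2820641/((629/90)*(539/90) + 4354887) = -2820641/(339031/8100 + 4354887) = -2820641/35274923731/8100 = -2820641*8100/35274923731 = -22847192100/35274923731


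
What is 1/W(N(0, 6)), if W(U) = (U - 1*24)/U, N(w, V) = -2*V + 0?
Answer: ⅓ ≈ 0.33333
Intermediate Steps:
N(w, V) = -2*V
W(U) = (-24 + U)/U (W(U) = (U - 24)/U = (-24 + U)/U)
1/W(N(0, 6)) = 1/((-24 - 2*6)/((-2*6))) = 1/((-24 - 12)/(-12)) = 1/(-1/12*(-36)) = 1/3 = ⅓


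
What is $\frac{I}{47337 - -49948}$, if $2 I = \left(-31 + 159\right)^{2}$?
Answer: $\frac{8192}{97285} \approx 0.084206$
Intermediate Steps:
$I = 8192$ ($I = \frac{\left(-31 + 159\right)^{2}}{2} = \frac{128^{2}}{2} = \frac{1}{2} \cdot 16384 = 8192$)
$\frac{I}{47337 - -49948} = \frac{8192}{47337 - -49948} = \frac{8192}{47337 + 49948} = \frac{8192}{97285}$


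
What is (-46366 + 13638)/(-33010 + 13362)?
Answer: 4091/2456 ≈ 1.6657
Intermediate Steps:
(-46366 + 13638)/(-33010 + 13362) = -32728/(-19648) = -32728*(-1/19648) = 4091/2456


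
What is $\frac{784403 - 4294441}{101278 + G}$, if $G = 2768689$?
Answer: $- \frac{3510038}{2869967} \approx -1.223$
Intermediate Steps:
$\frac{784403 - 4294441}{101278 + G} = \frac{784403 - 4294441}{101278 + 2768689} = - \frac{3510038}{2869967}$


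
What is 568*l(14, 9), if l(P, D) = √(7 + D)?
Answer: 2272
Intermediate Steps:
568*l(14, 9) = 568*√(7 + 9) = 568*√16 = 568*4 = 2272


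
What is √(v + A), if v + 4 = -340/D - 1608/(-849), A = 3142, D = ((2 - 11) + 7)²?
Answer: √244663405/283 ≈ 55.271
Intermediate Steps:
D = 4 (D = (-9 + 7)² = (-2)² = 4)
v = -24651/283 (v = -4 + (-340/4 - 1608/(-849)) = -4 + (-340*¼ - 1608*(-1/849)) = -4 + (-85 + 536/283) = -4 - 23519/283 = -24651/283 ≈ -87.106)
√(v + A) = √(-24651/283 + 3142) = √(864535/283) = √244663405/283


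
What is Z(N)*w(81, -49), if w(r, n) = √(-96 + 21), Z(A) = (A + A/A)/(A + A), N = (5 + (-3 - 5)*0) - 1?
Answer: 25*I*√3/8 ≈ 5.4127*I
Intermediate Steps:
N = 4 (N = (5 - 8*0) - 1 = (5 + 0) - 1 = 5 - 1 = 4)
Z(A) = (1 + A)/(2*A) (Z(A) = (A + 1)/((2*A)) = (1 + A)*(1/(2*A)) = (1 + A)/(2*A))
w(r, n) = 5*I*√3 (w(r, n) = √(-75) = 5*I*√3)
Z(N)*w(81, -49) = ((½)*(1 + 4)/4)*(5*I*√3) = ((½)*(¼)*5)*(5*I*√3) = 5*(5*I*√3)/8 = 25*I*√3/8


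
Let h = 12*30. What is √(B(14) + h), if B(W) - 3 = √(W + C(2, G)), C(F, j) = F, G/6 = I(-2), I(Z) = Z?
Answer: √367 ≈ 19.157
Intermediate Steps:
G = -12 (G = 6*(-2) = -12)
B(W) = 3 + √(2 + W) (B(W) = 3 + √(W + 2) = 3 + √(2 + W))
h = 360
√(B(14) + h) = √((3 + √(2 + 14)) + 360) = √((3 + √16) + 360) = √((3 + 4) + 360) = √(7 + 360) = √367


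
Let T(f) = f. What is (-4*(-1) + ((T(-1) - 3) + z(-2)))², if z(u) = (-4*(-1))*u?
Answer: 64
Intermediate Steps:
z(u) = 4*u
(-4*(-1) + ((T(-1) - 3) + z(-2)))² = (-4*(-1) + ((-1 - 3) + 4*(-2)))² = (4 + (-4 - 8))² = (4 - 12)² = (-8)² = 64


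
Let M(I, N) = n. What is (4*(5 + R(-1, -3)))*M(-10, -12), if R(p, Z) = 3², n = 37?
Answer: 2072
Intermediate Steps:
R(p, Z) = 9
M(I, N) = 37
(4*(5 + R(-1, -3)))*M(-10, -12) = (4*(5 + 9))*37 = (4*14)*37 = 56*37 = 2072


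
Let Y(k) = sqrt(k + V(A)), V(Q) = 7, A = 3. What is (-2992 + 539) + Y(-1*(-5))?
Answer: -2453 + 2*sqrt(3) ≈ -2449.5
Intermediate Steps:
Y(k) = sqrt(7 + k) (Y(k) = sqrt(k + 7) = sqrt(7 + k))
(-2992 + 539) + Y(-1*(-5)) = (-2992 + 539) + sqrt(7 - 1*(-5)) = -2453 + sqrt(7 + 5) = -2453 + sqrt(12) = -2453 + 2*sqrt(3)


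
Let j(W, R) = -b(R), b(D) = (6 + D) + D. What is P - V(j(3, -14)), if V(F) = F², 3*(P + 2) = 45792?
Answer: 14778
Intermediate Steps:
b(D) = 6 + 2*D
P = 15262 (P = -2 + (⅓)*45792 = -2 + 15264 = 15262)
j(W, R) = -6 - 2*R (j(W, R) = -(6 + 2*R) = -6 - 2*R)
P - V(j(3, -14)) = 15262 - (-6 - 2*(-14))² = 15262 - (-6 + 28)² = 15262 - 1*22² = 15262 - 1*484 = 15262 - 484 = 14778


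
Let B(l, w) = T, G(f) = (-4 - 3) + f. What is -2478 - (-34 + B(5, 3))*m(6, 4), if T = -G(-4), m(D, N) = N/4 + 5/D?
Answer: -14615/6 ≈ -2435.8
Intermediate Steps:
G(f) = -7 + f
m(D, N) = 5/D + N/4 (m(D, N) = N*(1/4) + 5/D = N/4 + 5/D = 5/D + N/4)
T = 11 (T = -(-7 - 4) = -1*(-11) = 11)
B(l, w) = 11
-2478 - (-34 + B(5, 3))*m(6, 4) = -2478 - (-34 + 11)*(5/6 + (1/4)*4) = -2478 - (-23)*(5*(1/6) + 1) = -2478 - (-23)*(5/6 + 1) = -2478 - (-23)*11/6 = -2478 - 1*(-253/6) = -2478 + 253/6 = -14615/6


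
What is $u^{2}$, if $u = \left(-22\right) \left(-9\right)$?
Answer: $39204$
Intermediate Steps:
$u = 198$
$u^{2} = 198^{2} = 39204$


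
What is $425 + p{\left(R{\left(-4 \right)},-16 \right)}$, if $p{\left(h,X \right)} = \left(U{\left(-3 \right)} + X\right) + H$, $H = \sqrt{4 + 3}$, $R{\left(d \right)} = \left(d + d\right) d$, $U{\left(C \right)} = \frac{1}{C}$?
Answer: $\frac{1226}{3} + \sqrt{7} \approx 411.31$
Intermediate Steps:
$R{\left(d \right)} = 2 d^{2}$ ($R{\left(d \right)} = 2 d d = 2 d^{2}$)
$H = \sqrt{7} \approx 2.6458$
$p{\left(h,X \right)} = - \frac{1}{3} + X + \sqrt{7}$ ($p{\left(h,X \right)} = \left(\frac{1}{-3} + X\right) + \sqrt{7} = \left(- \frac{1}{3} + X\right) + \sqrt{7} = - \frac{1}{3} + X + \sqrt{7}$)
$425 + p{\left(R{\left(-4 \right)},-16 \right)} = 425 - \left(\frac{49}{3} - \sqrt{7}\right) = \frac{1226}{3} + \sqrt{7}$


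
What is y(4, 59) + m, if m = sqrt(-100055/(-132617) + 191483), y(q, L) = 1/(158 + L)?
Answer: 1/217 + 9*sqrt(41576249868762)/132617 ≈ 437.59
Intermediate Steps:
m = 9*sqrt(41576249868762)/132617 (m = sqrt(-100055*(-1/132617) + 191483) = sqrt(100055/132617 + 191483) = sqrt(25394001066/132617) = 9*sqrt(41576249868762)/132617 ≈ 437.59)
y(4, 59) + m = 1/(158 + 59) + 9*sqrt(41576249868762)/132617 = 1/217 + 9*sqrt(41576249868762)/132617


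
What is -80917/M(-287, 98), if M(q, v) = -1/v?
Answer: 7929866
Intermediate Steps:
-80917/M(-287, 98) = -80917/((-1/98)) = -80917/((-1*1/98)) = -80917/(-1/98) = -80917*(-98) = 7929866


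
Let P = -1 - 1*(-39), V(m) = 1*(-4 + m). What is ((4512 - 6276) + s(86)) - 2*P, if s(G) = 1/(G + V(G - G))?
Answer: -150879/82 ≈ -1840.0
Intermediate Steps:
V(m) = -4 + m
P = 38 (P = -1 + 39 = 38)
s(G) = 1/(-4 + G) (s(G) = 1/(G + (-4 + (G - G))) = 1/(G + (-4 + 0)) = 1/(G - 4) = 1/(-4 + G))
((4512 - 6276) + s(86)) - 2*P = ((4512 - 6276) + 1/(-4 + 86)) - 2*38 = (-1764 + 1/82) - 1*76 = (-1764 + 1/82) - 76 = -144647/82 - 76 = -150879/82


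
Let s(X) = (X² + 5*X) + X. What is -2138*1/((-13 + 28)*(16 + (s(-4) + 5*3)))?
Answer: -2138/345 ≈ -6.1971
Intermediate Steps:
s(X) = X² + 6*X
-2138*1/((-13 + 28)*(16 + (s(-4) + 5*3))) = -2138*1/((-13 + 28)*(16 + (-4*(6 - 4) + 5*3))) = -2138*1/(15*(16 + (-4*2 + 15))) = -2138*1/(15*(16 + (-8 + 15))) = -2138*1/(15*(16 + 7)) = -2138/(23*15) = -2138/345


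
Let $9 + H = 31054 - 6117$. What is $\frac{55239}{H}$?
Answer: $\frac{55239}{24928} \approx 2.2159$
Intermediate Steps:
$H = 24928$ ($H = -9 + \left(31054 - 6117\right) = -9 + 24937 = 24928$)
$\frac{55239}{H} = \frac{55239}{24928}$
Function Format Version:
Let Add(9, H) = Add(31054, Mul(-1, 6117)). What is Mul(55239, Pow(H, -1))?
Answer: Rational(55239, 24928) ≈ 2.2159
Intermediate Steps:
H = 24928 (H = Add(-9, Add(31054, Mul(-1, 6117))) = Add(-9, Add(31054, -6117)) = Add(-9, 24937) = 24928)
Mul(55239, Pow(H, -1)) = Mul(55239, Pow(24928, -1)) = Mul(55239, Rational(1, 24928)) = Rational(55239, 24928)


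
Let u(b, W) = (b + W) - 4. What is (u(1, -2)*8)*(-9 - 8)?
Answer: 680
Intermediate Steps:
u(b, W) = -4 + W + b (u(b, W) = (W + b) - 4 = -4 + W + b)
(u(1, -2)*8)*(-9 - 8) = ((-4 - 2 + 1)*8)*(-9 - 8) = -5*8*(-17) = -40*(-17) = 680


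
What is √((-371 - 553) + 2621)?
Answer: √1697 ≈ 41.195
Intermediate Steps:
√((-371 - 553) + 2621) = √(-924 + 2621) = √1697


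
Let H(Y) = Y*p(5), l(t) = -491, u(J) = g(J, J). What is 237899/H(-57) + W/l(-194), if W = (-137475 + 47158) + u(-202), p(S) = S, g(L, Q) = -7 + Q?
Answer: -4789921/7365 ≈ -650.36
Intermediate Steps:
u(J) = -7 + J
W = -90526 (W = (-137475 + 47158) + (-7 - 202) = -90317 - 209 = -90526)
H(Y) = 5*Y (H(Y) = Y*5 = 5*Y)
237899/H(-57) + W/l(-194) = 237899/((5*(-57))) - 90526/(-491) = 237899/(-285) - 90526*(-1/491) = 237899*(-1/285) + 90526/491 = -12521/15 + 90526/491 = -4789921/7365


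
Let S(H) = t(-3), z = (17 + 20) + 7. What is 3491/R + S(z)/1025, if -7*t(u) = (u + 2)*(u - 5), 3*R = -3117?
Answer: -25056237/7454825 ≈ -3.3611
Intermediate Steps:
R = -1039 (R = (⅓)*(-3117) = -1039)
t(u) = -(-5 + u)*(2 + u)/7 (t(u) = -(u + 2)*(u - 5)/7 = -(2 + u)*(-5 + u)/7 = -(-5 + u)*(2 + u)/7)
z = 44 (z = 37 + 7 = 44)
S(H) = -8/7 (S(H) = 10/7 - ⅐*(-3)² + (3/7)*(-3) = 10/7 - ⅐*9 - 9/7 = 10/7 - 9/7 - 9/7 = -8/7)
3491/R + S(z)/1025 = 3491/(-1039) - 8/7/1025 = 3491*(-1/1039) - 8/7*1/1025 = -3491/1039 - 8/7175 = -25056237/7454825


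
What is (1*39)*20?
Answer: 780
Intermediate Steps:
(1*39)*20 = 39*20 = 780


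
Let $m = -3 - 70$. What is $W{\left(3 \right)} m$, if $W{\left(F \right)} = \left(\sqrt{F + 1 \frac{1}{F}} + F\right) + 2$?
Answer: $-365 - \frac{73 \sqrt{30}}{3} \approx -498.28$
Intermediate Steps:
$m = -73$ ($m = -3 - 70 = -73$)
$W{\left(F \right)} = 2 + F + \sqrt{F + \frac{1}{F}}$ ($W{\left(F \right)} = \left(\sqrt{F + \frac{1}{F}} + F\right) + 2 = \left(F + \sqrt{F + \frac{1}{F}}\right) + 2 = 2 + F + \sqrt{F + \frac{1}{F}}$)
$W{\left(3 \right)} m = \left(2 + 3 + \sqrt{3 + \frac{1}{3}}\right) \left(-73\right) = \left(2 + 3 + \sqrt{\frac{10}{3}}\right) \left(-73\right) = \left(2 + 3 + \frac{\sqrt{30}}{3}\right) \left(-73\right) = \left(5 + \frac{\sqrt{30}}{3}\right) \left(-73\right) = -365 - \frac{73 \sqrt{30}}{3}$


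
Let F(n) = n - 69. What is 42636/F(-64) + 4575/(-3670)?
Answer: -1653501/5138 ≈ -321.82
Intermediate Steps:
F(n) = -69 + n
42636/F(-64) + 4575/(-3670) = 42636/(-69 - 64) + 4575/(-3670) = 42636/(-133) + 4575*(-1/3670) = 42636*(-1/133) - 915/734 = -2244/7 - 915/734 = -1653501/5138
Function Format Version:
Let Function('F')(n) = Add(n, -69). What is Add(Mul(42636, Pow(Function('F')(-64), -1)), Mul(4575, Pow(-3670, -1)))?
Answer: Rational(-1653501, 5138) ≈ -321.82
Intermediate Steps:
Function('F')(n) = Add(-69, n)
Add(Mul(42636, Pow(Function('F')(-64), -1)), Mul(4575, Pow(-3670, -1))) = Add(Mul(42636, Pow(Add(-69, -64), -1)), Mul(4575, Pow(-3670, -1))) = Add(Mul(42636, Pow(-133, -1)), Mul(4575, Rational(-1, 3670))) = Add(Mul(42636, Rational(-1, 133)), Rational(-915, 734)) = Add(Rational(-2244, 7), Rational(-915, 734)) = Rational(-1653501, 5138)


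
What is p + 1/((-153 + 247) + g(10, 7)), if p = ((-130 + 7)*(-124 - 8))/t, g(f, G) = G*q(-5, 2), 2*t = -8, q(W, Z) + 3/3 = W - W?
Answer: -353132/87 ≈ -4059.0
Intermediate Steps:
q(W, Z) = -1 (q(W, Z) = -1 + (W - W) = -1 + 0 = -1)
t = -4 (t = (1/2)*(-8) = -4)
g(f, G) = -G (g(f, G) = G*(-1) = -G)
p = -4059 (p = ((-130 + 7)*(-124 - 8))/(-4) = -123*(-132)*(-1/4) = 16236*(-1/4) = -4059)
p + 1/((-153 + 247) + g(10, 7)) = -4059 + 1/((-153 + 247) - 1*7) = -4059 + 1/(94 - 7) = -4059 + 1/87 = -353132/87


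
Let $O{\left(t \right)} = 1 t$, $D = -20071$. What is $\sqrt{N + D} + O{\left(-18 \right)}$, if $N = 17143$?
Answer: $-18 + 4 i \sqrt{183} \approx -18.0 + 54.111 i$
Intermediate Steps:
$O{\left(t \right)} = t$
$\sqrt{N + D} + O{\left(-18 \right)} = \sqrt{17143 - 20071} - 18 = \sqrt{-2928} - 18 = 4 i \sqrt{183} - 18 = -18 + 4 i \sqrt{183}$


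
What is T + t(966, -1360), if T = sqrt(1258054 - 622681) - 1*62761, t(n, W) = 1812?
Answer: -60949 + 3*sqrt(70597) ≈ -60152.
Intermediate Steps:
T = -62761 + 3*sqrt(70597) (T = sqrt(635373) - 62761 = 3*sqrt(70597) - 62761 = -62761 + 3*sqrt(70597) ≈ -61964.)
T + t(966, -1360) = (-62761 + 3*sqrt(70597)) + 1812 = -60949 + 3*sqrt(70597)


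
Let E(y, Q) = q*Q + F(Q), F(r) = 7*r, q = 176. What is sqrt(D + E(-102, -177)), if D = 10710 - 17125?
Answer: I*sqrt(38806) ≈ 196.99*I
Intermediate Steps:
E(y, Q) = 183*Q (E(y, Q) = 176*Q + 7*Q = 183*Q)
D = -6415
sqrt(D + E(-102, -177)) = sqrt(-6415 + 183*(-177)) = sqrt(-6415 - 32391) = sqrt(-38806) = I*sqrt(38806)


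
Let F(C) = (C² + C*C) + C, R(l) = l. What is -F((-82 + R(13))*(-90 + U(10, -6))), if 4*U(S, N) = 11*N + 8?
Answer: -103989831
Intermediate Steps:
U(S, N) = 2 + 11*N/4 (U(S, N) = (11*N + 8)/4 = (8 + 11*N)/4 = 2 + 11*N/4)
F(C) = C + 2*C² (F(C) = (C² + C²) + C = 2*C² + C = C + 2*C²)
-F((-82 + R(13))*(-90 + U(10, -6))) = -(-82 + 13)*(-90 + (2 + (11/4)*(-6)))*(1 + 2*((-82 + 13)*(-90 + (2 + (11/4)*(-6))))) = -(-69*(-90 + (2 - 33/2)))*(1 + 2*(-69*(-90 + (2 - 33/2)))) = -(-69*(-90 - 29/2))*(1 + 2*(-69*(-90 - 29/2))) = -(-69*(-209/2))*(1 + 2*(-69*(-209/2))) = -14421*(1 + 2*(14421/2))/2 = -14421*(1 + 14421)/2 = -14421*14422/2 = -1*103989831 = -103989831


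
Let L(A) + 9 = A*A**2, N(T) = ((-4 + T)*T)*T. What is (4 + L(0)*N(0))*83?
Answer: 332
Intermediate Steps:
N(T) = T**2*(-4 + T) (N(T) = (T*(-4 + T))*T = T**2*(-4 + T))
L(A) = -9 + A**3 (L(A) = -9 + A*A**2 = -9 + A**3)
(4 + L(0)*N(0))*83 = (4 + (-9 + 0**3)*(0**2*(-4 + 0)))*83 = (4 + (-9 + 0)*(0*(-4)))*83 = (4 - 9*0)*83 = (4 + 0)*83 = 4*83 = 332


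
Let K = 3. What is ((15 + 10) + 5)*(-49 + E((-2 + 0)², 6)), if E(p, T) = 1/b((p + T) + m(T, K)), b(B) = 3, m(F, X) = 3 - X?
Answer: -1460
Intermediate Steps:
E(p, T) = ⅓ (E(p, T) = 1/3 = ⅓)
((15 + 10) + 5)*(-49 + E((-2 + 0)², 6)) = ((15 + 10) + 5)*(-49 + ⅓) = (25 + 5)*(-146/3) = 30*(-146/3) = -1460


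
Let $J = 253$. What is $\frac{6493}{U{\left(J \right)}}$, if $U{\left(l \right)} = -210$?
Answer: $- \frac{6493}{210} \approx -30.919$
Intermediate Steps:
$\frac{6493}{U{\left(J \right)}} = \frac{6493}{-210} = 6493 \left(- \frac{1}{210}\right) = - \frac{6493}{210}$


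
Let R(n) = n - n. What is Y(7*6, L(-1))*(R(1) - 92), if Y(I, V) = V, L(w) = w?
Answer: 92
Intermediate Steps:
R(n) = 0
Y(7*6, L(-1))*(R(1) - 92) = -(0 - 92) = -1*(-92) = 92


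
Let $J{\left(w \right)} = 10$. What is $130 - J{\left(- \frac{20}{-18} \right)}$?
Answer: $120$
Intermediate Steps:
$130 - J{\left(- \frac{20}{-18} \right)} = 130 - 10 = 120$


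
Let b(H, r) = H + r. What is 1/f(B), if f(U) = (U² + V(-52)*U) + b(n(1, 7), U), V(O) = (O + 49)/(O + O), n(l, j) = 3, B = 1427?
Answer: 104/211931217 ≈ 4.9073e-7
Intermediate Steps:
V(O) = (49 + O)/(2*O) (V(O) = (49 + O)/((2*O)) = (49 + O)*(1/(2*O)) = (49 + O)/(2*O))
f(U) = 3 + U² + 107*U/104 (f(U) = (U² + ((½)*(49 - 52)/(-52))*U) + (3 + U) = (U² + ((½)*(-1/52)*(-3))*U) + (3 + U) = (U² + 3*U/104) + (3 + U) = 3 + U² + 107*U/104)
1/f(B) = 1/(3 + 1427² + (107/104)*1427) = 1/(3 + 2036329 + 152689/104) = 1/(211931217/104) = 104/211931217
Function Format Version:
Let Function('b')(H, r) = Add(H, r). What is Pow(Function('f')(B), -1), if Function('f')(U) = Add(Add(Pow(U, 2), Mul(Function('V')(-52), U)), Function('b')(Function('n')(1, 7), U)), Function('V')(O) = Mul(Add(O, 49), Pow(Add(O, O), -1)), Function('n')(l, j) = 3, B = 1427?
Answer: Rational(104, 211931217) ≈ 4.9073e-7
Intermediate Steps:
Function('V')(O) = Mul(Rational(1, 2), Pow(O, -1), Add(49, O)) (Function('V')(O) = Mul(Add(49, O), Pow(Mul(2, O), -1)) = Mul(Add(49, O), Mul(Rational(1, 2), Pow(O, -1))) = Mul(Rational(1, 2), Pow(O, -1), Add(49, O)))
Function('f')(U) = Add(3, Pow(U, 2), Mul(Rational(107, 104), U)) (Function('f')(U) = Add(Add(Pow(U, 2), Mul(Mul(Rational(1, 2), Pow(-52, -1), Add(49, -52)), U)), Add(3, U)) = Add(Add(Pow(U, 2), Mul(Mul(Rational(1, 2), Rational(-1, 52), -3), U)), Add(3, U)) = Add(Add(Pow(U, 2), Mul(Rational(3, 104), U)), Add(3, U)) = Add(3, Pow(U, 2), Mul(Rational(107, 104), U)))
Pow(Function('f')(B), -1) = Pow(Add(3, Pow(1427, 2), Mul(Rational(107, 104), 1427)), -1) = Pow(Add(3, 2036329, Rational(152689, 104)), -1) = Pow(Rational(211931217, 104), -1) = Rational(104, 211931217)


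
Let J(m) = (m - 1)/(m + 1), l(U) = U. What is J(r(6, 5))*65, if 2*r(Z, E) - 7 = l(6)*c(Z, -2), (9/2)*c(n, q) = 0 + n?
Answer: 845/17 ≈ 49.706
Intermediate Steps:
c(n, q) = 2*n/9 (c(n, q) = 2*(0 + n)/9 = 2*n/9)
r(Z, E) = 7/2 + 2*Z/3 (r(Z, E) = 7/2 + (6*(2*Z/9))/2 = 7/2 + (4*Z/3)/2 = 7/2 + 2*Z/3)
J(m) = (-1 + m)/(1 + m)
J(r(6, 5))*65 = ((-1 + (7/2 + (⅔)*6))/(1 + (7/2 + (⅔)*6)))*65 = ((-1 + (7/2 + 4))/(1 + (7/2 + 4)))*65 = ((-1 + 15/2)/(1 + 15/2))*65 = ((13/2)/(17/2))*65 = ((2/17)*(13/2))*65 = (13/17)*65 = 845/17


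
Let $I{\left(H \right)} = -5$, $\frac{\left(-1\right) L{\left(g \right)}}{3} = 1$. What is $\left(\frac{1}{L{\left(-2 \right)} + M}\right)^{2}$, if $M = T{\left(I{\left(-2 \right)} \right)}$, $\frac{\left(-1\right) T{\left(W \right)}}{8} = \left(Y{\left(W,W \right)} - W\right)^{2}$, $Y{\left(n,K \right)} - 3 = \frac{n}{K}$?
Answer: $\frac{1}{423801} \approx 2.3596 \cdot 10^{-6}$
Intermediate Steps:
$L{\left(g \right)} = -3$ ($L{\left(g \right)} = \left(-3\right) 1 = -3$)
$Y{\left(n,K \right)} = 3 + \frac{n}{K}$
$T{\left(W \right)} = - 8 \left(4 - W\right)^{2}$ ($T{\left(W \right)} = - 8 \left(\left(3 + \frac{W}{W}\right) - W\right)^{2} = - 8 \left(\left(3 + 1\right) - W\right)^{2} = - 8 \left(4 - W\right)^{2}$)
$M = -648$ ($M = - 8 \left(-4 - 5\right)^{2} = - 8 \left(-9\right)^{2} = \left(-8\right) 81 = -648$)
$\left(\frac{1}{L{\left(-2 \right)} + M}\right)^{2} = \left(\frac{1}{-3 - 648}\right)^{2} = \left(\frac{1}{-651}\right)^{2} = \left(- \frac{1}{651}\right)^{2} = \frac{1}{423801}$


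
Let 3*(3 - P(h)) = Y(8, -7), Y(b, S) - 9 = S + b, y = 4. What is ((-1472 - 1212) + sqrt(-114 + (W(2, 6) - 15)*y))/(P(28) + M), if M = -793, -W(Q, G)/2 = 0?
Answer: 2013/595 - 3*I*sqrt(174)/2380 ≈ 3.3832 - 0.016627*I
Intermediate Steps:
W(Q, G) = 0 (W(Q, G) = -2*0 = 0)
Y(b, S) = 9 + S + b (Y(b, S) = 9 + (S + b) = 9 + S + b)
P(h) = -1/3 (P(h) = 3 - (9 - 7 + 8)/3 = 3 - 1/3*10 = 3 - 10/3 = -1/3)
((-1472 - 1212) + sqrt(-114 + (W(2, 6) - 15)*y))/(P(28) + M) = ((-1472 - 1212) + sqrt(-114 + (0 - 15)*4))/(-1/3 - 793) = (-2684 + sqrt(-114 - 15*4))/(-2380/3) = (-2684 + sqrt(-114 - 60))*(-3/2380) = (-2684 + sqrt(-174))*(-3/2380) = (-2684 + I*sqrt(174))*(-3/2380) = 2013/595 - 3*I*sqrt(174)/2380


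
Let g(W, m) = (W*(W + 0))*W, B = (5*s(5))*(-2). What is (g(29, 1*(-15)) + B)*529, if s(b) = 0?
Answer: 12901781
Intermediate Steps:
B = 0 (B = (5*0)*(-2) = 0*(-2) = 0)
g(W, m) = W³ (g(W, m) = (W*W)*W = W²*W = W³)
(g(29, 1*(-15)) + B)*529 = (29³ + 0)*529 = (24389 + 0)*529 = 24389*529 = 12901781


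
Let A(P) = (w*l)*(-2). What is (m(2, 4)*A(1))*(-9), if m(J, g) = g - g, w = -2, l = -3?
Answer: 0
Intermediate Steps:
m(J, g) = 0
A(P) = -12 (A(P) = -2*(-3)*(-2) = 6*(-2) = -12)
(m(2, 4)*A(1))*(-9) = (0*(-12))*(-9) = 0*(-9) = 0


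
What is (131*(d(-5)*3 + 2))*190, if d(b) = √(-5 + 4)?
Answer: 49780 + 74670*I ≈ 49780.0 + 74670.0*I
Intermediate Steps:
d(b) = I (d(b) = √(-1) = I)
(131*(d(-5)*3 + 2))*190 = (131*(I*3 + 2))*190 = (131*(3*I + 2))*190 = (131*(2 + 3*I))*190 = (262 + 393*I)*190 = 49780 + 74670*I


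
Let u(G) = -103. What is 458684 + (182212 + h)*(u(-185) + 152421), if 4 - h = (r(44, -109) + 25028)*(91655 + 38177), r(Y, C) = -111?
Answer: -492724621866820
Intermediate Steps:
h = -3235023940 (h = 4 - (-111 + 25028)*(91655 + 38177) = 4 - 24917*129832 = 4 - 1*3235023944 = 4 - 3235023944 = -3235023940)
458684 + (182212 + h)*(u(-185) + 152421) = 458684 + (182212 - 3235023940)*(-103 + 152421) = 458684 - 3234841728*152318 = 458684 - 492724622325504 = -492724621866820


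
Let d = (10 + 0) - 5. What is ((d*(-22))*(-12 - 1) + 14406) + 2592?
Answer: 18428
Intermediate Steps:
d = 5 (d = 10 - 5 = 5)
((d*(-22))*(-12 - 1) + 14406) + 2592 = ((5*(-22))*(-12 - 1) + 14406) + 2592 = (-110*(-13) + 14406) + 2592 = (1430 + 14406) + 2592 = 15836 + 2592 = 18428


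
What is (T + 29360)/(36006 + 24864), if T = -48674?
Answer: -3219/10145 ≈ -0.31730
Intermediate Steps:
(T + 29360)/(36006 + 24864) = (-48674 + 29360)/(36006 + 24864) = -19314/60870 = -19314*1/60870 = -3219/10145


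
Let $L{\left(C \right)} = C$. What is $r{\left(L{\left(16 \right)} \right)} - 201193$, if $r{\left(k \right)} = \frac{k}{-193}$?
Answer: $- \frac{38830265}{193} \approx -2.0119 \cdot 10^{5}$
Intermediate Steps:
$r{\left(k \right)} = - \frac{k}{193}$ ($r{\left(k \right)} = k \left(- \frac{1}{193}\right) = - \frac{k}{193}$)
$r{\left(L{\left(16 \right)} \right)} - 201193 = \left(- \frac{1}{193}\right) 16 - 201193 = - \frac{16}{193} - 201193 = - \frac{38830265}{193}$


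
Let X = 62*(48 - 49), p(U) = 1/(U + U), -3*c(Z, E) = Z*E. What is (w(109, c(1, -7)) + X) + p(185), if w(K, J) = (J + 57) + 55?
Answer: 58093/1110 ≈ 52.336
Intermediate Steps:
c(Z, E) = -E*Z/3 (c(Z, E) = -Z*E/3 = -E*Z/3)
p(U) = 1/(2*U)
X = -62 (X = 62*(-1) = -62)
w(K, J) = 112 + J (w(K, J) = (57 + J) + 55 = 112 + J)
(w(109, c(1, -7)) + X) + p(185) = ((112 - ⅓*(-7)*1) - 62) + (½)/185 = ((112 + 7/3) - 62) + (½)*(1/185) = (343/3 - 62) + 1/370 = 157/3 + 1/370 = 58093/1110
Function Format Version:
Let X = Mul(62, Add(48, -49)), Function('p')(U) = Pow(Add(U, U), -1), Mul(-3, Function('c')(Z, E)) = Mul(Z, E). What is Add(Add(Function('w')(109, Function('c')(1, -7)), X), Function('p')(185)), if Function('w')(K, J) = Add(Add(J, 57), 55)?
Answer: Rational(58093, 1110) ≈ 52.336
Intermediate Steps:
Function('c')(Z, E) = Mul(Rational(-1, 3), E, Z) (Function('c')(Z, E) = Mul(Rational(-1, 3), Mul(Z, E)) = Mul(Rational(-1, 3), Mul(E, Z)) = Mul(Rational(-1, 3), E, Z))
Function('p')(U) = Mul(Rational(1, 2), Pow(U, -1)) (Function('p')(U) = Pow(Mul(2, U), -1) = Mul(Rational(1, 2), Pow(U, -1)))
X = -62 (X = Mul(62, -1) = -62)
Function('w')(K, J) = Add(112, J) (Function('w')(K, J) = Add(Add(57, J), 55) = Add(112, J))
Add(Add(Function('w')(109, Function('c')(1, -7)), X), Function('p')(185)) = Add(Add(Add(112, Mul(Rational(-1, 3), -7, 1)), -62), Mul(Rational(1, 2), Pow(185, -1))) = Add(Add(Add(112, Rational(7, 3)), -62), Mul(Rational(1, 2), Rational(1, 185))) = Add(Add(Rational(343, 3), -62), Rational(1, 370)) = Add(Rational(157, 3), Rational(1, 370)) = Rational(58093, 1110)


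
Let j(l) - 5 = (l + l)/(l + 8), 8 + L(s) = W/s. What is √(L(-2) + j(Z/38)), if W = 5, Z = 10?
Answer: I*√535998/314 ≈ 2.3316*I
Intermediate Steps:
L(s) = -8 + 5/s
j(l) = 5 + 2*l/(8 + l) (j(l) = 5 + (l + l)/(l + 8) = 5 + (2*l)/(8 + l) = 5 + 2*l/(8 + l))
√(L(-2) + j(Z/38)) = √((-8 + 5/(-2)) + (40 + 7*(10/38))/(8 + 10/38)) = √((-8 + 5*(-½)) + (40 + 7*(10*(1/38)))/(8 + 10*(1/38))) = √((-8 - 5/2) + (40 + 7*(5/19))/(8 + 5/19)) = √(-21/2 + (40 + 35/19)/(157/19)) = √(-21/2 + (19/157)*(795/19)) = √(-21/2 + 795/157) = √(-1707/314) = I*√535998/314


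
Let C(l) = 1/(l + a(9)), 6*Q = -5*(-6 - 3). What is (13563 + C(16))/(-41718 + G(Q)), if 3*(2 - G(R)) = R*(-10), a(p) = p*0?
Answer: -16693/51312 ≈ -0.32532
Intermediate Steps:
a(p) = 0
Q = 15/2 (Q = (-5*(-6 - 3))/6 = (-5*(-9))/6 = (⅙)*45 = 15/2 ≈ 7.5000)
C(l) = 1/l (C(l) = 1/(l + 0) = 1/l)
G(R) = 2 + 10*R/3 (G(R) = 2 - R*(-10)/3 = 2 - (-10)*R/3 = 2 + 10*R/3)
(13563 + C(16))/(-41718 + G(Q)) = (13563 + 1/16)/(-41718 + (2 + (10/3)*(15/2))) = (13563 + 1/16)/(-41718 + (2 + 25)) = 217009/(16*(-41718 + 27)) = (217009/16)/(-41691) = (217009/16)*(-1/41691) = -16693/51312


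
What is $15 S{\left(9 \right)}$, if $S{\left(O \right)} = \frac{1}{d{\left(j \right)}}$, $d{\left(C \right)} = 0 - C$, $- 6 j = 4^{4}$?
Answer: $\frac{45}{128} \approx 0.35156$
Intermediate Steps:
$j = - \frac{128}{3}$ ($j = - \frac{4^{4}}{6} = \left(- \frac{1}{6}\right) 256 = - \frac{128}{3} \approx -42.667$)
$d{\left(C \right)} = - C$
$S{\left(O \right)} = \frac{3}{128}$ ($S{\left(O \right)} = \frac{1}{\left(-1\right) \left(- \frac{128}{3}\right)} = \frac{1}{\frac{128}{3}} = \frac{3}{128}$)
$15 S{\left(9 \right)} = 15 \cdot \frac{3}{128} = \frac{45}{128}$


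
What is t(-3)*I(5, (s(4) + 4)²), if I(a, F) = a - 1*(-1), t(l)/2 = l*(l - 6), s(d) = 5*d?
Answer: 324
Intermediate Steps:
t(l) = 2*l*(-6 + l) (t(l) = 2*(l*(l - 6)) = 2*(l*(-6 + l)) = 2*l*(-6 + l))
I(a, F) = 1 + a (I(a, F) = a + 1 = 1 + a)
t(-3)*I(5, (s(4) + 4)²) = (2*(-3)*(-6 - 3))*(1 + 5) = (2*(-3)*(-9))*6 = 54*6 = 324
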